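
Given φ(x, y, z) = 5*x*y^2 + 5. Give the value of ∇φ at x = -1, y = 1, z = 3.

∂φ/∂x = 5*y^2
∂φ/∂y = 10*x*y
∂φ/∂z = 0
∇φ = (5*y^2, 10*x*y, 0)
At (-1, 1, 3): (5, -10, 0).

(5, -10, 0)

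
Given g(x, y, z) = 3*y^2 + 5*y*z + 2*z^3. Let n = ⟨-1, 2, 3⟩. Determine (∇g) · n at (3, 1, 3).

∂g/∂x = 0
∂g/∂y = 6*y + 5*z
∂g/∂z = 5*y + 6*z^2
∇g at (3, 1, 3) = (0, 21, 59)
∇g · n = (0)(-1) + (21)(2) + (59)(3) = 219

219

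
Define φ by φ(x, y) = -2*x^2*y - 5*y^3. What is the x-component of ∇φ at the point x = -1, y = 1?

(∇φ)_1 = ∂φ/∂x = -4*x*y
At (-1, 1): 4.

4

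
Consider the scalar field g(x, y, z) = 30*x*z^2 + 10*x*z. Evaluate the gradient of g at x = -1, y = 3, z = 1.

(40, 0, -70)

∂g/∂x = 30*z^2 + 10*z
∂g/∂y = 0
∂g/∂z = 60*x*z + 10*x
∇g = (30*z^2 + 10*z, 0, 60*x*z + 10*x)
At (-1, 3, 1): (40, 0, -70).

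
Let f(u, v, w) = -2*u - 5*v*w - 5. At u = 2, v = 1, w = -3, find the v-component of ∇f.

15

(∇f)_2 = ∂f/∂v = -5*w
At (2, 1, -3): 15.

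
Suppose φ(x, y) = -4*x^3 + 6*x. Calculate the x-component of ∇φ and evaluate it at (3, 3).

(∇φ)_1 = ∂φ/∂x = -12*x^2 + 6
At (3, 3): -102.

-102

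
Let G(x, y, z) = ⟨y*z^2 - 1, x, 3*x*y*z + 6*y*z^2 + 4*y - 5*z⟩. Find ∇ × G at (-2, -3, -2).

(∇×G)₁ = ∂G₃/∂y − ∂G₂/∂z = 3*x*z + 6*z^2 + 4
(∇×G)₂ = ∂G₁/∂z − ∂G₃/∂x = -y*z
(∇×G)₃ = ∂G₂/∂x − ∂G₁/∂y = -z^2 + 1
∇×G = (3*x*z + 6*z^2 + 4, -y*z, -z^2 + 1)
At (-2, -3, -2): (40, -6, -3).

(40, -6, -3)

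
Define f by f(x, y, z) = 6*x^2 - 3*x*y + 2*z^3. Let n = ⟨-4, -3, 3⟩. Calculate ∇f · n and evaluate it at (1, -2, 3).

∂f/∂x = 12*x - 3*y
∂f/∂y = -3*x
∂f/∂z = 6*z^2
∇f at (1, -2, 3) = (18, -3, 54)
∇f · n = (18)(-4) + (-3)(-3) + (54)(3) = 99

99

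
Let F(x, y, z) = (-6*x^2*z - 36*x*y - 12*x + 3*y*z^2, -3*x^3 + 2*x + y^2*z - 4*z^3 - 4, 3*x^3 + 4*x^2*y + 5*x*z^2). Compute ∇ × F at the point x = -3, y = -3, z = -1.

(∇×F)₁ = ∂F₃/∂y − ∂F₂/∂z = 4*x^2 - y^2 + 12*z^2
(∇×F)₂ = ∂F₁/∂z − ∂F₃/∂x = -15*x^2 - 8*x*y + 6*y*z - 5*z^2
(∇×F)₃ = ∂F₂/∂x − ∂F₁/∂y = -9*x^2 + 36*x - 3*z^2 + 2
∇×F = (4*x^2 - y^2 + 12*z^2, -15*x^2 - 8*x*y + 6*y*z - 5*z^2, -9*x^2 + 36*x - 3*z^2 + 2)
At (-3, -3, -1): (39, -194, -190).

(39, -194, -190)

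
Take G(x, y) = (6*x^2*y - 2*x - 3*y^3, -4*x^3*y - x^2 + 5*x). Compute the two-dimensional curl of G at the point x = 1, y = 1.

∂G₂/∂x = -12*x^2*y - 2*x + 5
∂G₁/∂y = 6*x^2 - 9*y^2
Scalar curl = -12*x^2*y - 6*x^2 - 2*x + 9*y^2 + 5
At (1, 1): -6.

-6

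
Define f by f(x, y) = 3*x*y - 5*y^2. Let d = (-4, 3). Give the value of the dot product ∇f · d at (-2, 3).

-144

∂f/∂x = 3*y
∂f/∂y = 3*x - 10*y
∇f at (-2, 3) = (9, -36)
∇f · d = (9)(-4) + (-36)(3) = -144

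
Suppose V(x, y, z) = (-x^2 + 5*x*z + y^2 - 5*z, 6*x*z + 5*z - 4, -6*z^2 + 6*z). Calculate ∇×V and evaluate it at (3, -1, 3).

(∇×V)₁ = ∂V₃/∂y − ∂V₂/∂z = -6*x - 5
(∇×V)₂ = ∂V₁/∂z − ∂V₃/∂x = 5*x - 5
(∇×V)₃ = ∂V₂/∂x − ∂V₁/∂y = -2*y + 6*z
∇×V = (-6*x - 5, 5*x - 5, -2*y + 6*z)
At (3, -1, 3): (-23, 10, 20).

(-23, 10, 20)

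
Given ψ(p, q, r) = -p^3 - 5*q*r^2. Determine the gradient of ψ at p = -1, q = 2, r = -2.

∂ψ/∂p = -3*p^2
∂ψ/∂q = -5*r^2
∂ψ/∂r = -10*q*r
∇ψ = (-3*p^2, -5*r^2, -10*q*r)
At (-1, 2, -2): (-3, -20, 40).

(-3, -20, 40)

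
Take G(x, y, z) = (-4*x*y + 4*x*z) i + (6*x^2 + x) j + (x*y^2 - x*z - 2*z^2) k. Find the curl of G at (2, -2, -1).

(-8, 3, 33)

(∇×G)₁ = ∂G₃/∂y − ∂G₂/∂z = 2*x*y
(∇×G)₂ = ∂G₁/∂z − ∂G₃/∂x = 4*x - y^2 + z
(∇×G)₃ = ∂G₂/∂x − ∂G₁/∂y = 16*x + 1
∇×G = (2*x*y, 4*x - y^2 + z, 16*x + 1)
At (2, -2, -1): (-8, 3, 33).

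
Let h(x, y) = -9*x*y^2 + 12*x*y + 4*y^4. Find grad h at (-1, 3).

∂h/∂x = -9*y^2 + 12*y
∂h/∂y = -18*x*y + 12*x + 16*y^3
∇h = (-9*y^2 + 12*y, -18*x*y + 12*x + 16*y^3)
At (-1, 3): (-45, 474).

(-45, 474)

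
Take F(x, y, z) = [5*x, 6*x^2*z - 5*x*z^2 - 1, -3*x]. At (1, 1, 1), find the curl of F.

(4, 3, 7)

(∇×F)₁ = ∂F₃/∂y − ∂F₂/∂z = -6*x^2 + 10*x*z
(∇×F)₂ = ∂F₁/∂z − ∂F₃/∂x = 3
(∇×F)₃ = ∂F₂/∂x − ∂F₁/∂y = 12*x*z - 5*z^2
∇×F = (-6*x^2 + 10*x*z, 3, 12*x*z - 5*z^2)
At (1, 1, 1): (4, 3, 7).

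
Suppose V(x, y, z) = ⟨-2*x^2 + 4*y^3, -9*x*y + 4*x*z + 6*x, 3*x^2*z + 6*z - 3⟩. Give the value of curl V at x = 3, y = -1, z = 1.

(-12, -18, 7)

(∇×V)₁ = ∂V₃/∂y − ∂V₂/∂z = -4*x
(∇×V)₂ = ∂V₁/∂z − ∂V₃/∂x = -6*x*z
(∇×V)₃ = ∂V₂/∂x − ∂V₁/∂y = -12*y^2 - 9*y + 4*z + 6
∇×V = (-4*x, -6*x*z, -12*y^2 - 9*y + 4*z + 6)
At (3, -1, 1): (-12, -18, 7).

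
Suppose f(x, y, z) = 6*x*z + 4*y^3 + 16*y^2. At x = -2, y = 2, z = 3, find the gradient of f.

∂f/∂x = 6*z
∂f/∂y = 12*y^2 + 32*y
∂f/∂z = 6*x
∇f = (6*z, 12*y^2 + 32*y, 6*x)
At (-2, 2, 3): (18, 112, -12).

(18, 112, -12)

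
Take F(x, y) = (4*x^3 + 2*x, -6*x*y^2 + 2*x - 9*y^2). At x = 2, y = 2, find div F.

∂F₁/∂x = 12*x^2 + 2
∂F₂/∂y = -12*x*y - 18*y
∇·F = 12*x^2 - 12*x*y - 18*y + 2
At (2, 2): -34.

-34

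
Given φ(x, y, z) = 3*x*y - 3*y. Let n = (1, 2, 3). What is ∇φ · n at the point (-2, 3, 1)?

∂φ/∂x = 3*y
∂φ/∂y = 3*x - 3
∂φ/∂z = 0
∇φ at (-2, 3, 1) = (9, -9, 0)
∇φ · n = (9)(1) + (-9)(2) + (0)(3) = -9

-9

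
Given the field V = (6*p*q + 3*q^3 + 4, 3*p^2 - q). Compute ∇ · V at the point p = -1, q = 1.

5

∂V₁/∂p = 6*q
∂V₂/∂q = -1
∇·V = 6*q - 1
At (-1, 1): 5.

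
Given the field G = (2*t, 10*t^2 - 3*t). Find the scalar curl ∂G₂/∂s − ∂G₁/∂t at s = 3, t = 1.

∂G₂/∂s = 0
∂G₁/∂t = 2
Scalar curl = -2
At (3, 1): -2.

-2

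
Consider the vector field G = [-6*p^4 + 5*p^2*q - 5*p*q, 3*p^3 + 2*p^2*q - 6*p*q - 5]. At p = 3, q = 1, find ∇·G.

∂G₁/∂p = -24*p^3 + 10*p*q - 5*q
∂G₂/∂q = 2*p^2 - 6*p
∇·G = -24*p^3 + 2*p^2 + 10*p*q - 6*p - 5*q
At (3, 1): -623.

-623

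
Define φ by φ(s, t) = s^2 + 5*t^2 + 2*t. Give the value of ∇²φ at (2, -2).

∂²φ/∂s² = 2
∂²φ/∂t² = 10
∇²φ = 12
At (2, -2): 12.

12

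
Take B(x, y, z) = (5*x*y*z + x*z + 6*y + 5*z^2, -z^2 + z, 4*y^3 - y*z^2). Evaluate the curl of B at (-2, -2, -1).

(∇×B)₁ = ∂B₃/∂y − ∂B₂/∂z = 12*y^2 - z^2 + 2*z - 1
(∇×B)₂ = ∂B₁/∂z − ∂B₃/∂x = 5*x*y + x + 10*z
(∇×B)₃ = ∂B₂/∂x − ∂B₁/∂y = -5*x*z - 6
∇×B = (12*y^2 - z^2 + 2*z - 1, 5*x*y + x + 10*z, -5*x*z - 6)
At (-2, -2, -1): (44, 8, -16).

(44, 8, -16)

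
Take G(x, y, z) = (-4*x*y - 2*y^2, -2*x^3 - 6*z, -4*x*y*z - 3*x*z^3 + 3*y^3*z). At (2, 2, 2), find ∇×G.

(∇×G)₁ = ∂G₃/∂y − ∂G₂/∂z = -4*x*z + 9*y^2*z + 6
(∇×G)₂ = ∂G₁/∂z − ∂G₃/∂x = 4*y*z + 3*z^3
(∇×G)₃ = ∂G₂/∂x − ∂G₁/∂y = -6*x^2 + 4*x + 4*y
∇×G = (-4*x*z + 9*y^2*z + 6, 4*y*z + 3*z^3, -6*x^2 + 4*x + 4*y)
At (2, 2, 2): (62, 40, -8).

(62, 40, -8)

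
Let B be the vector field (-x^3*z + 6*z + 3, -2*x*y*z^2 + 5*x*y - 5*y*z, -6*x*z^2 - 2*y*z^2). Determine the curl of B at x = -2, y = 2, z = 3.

(∇×B)₁ = ∂B₃/∂y − ∂B₂/∂z = 4*x*y*z + 5*y - 2*z^2
(∇×B)₂ = ∂B₁/∂z − ∂B₃/∂x = -x^3 + 6*z^2 + 6
(∇×B)₃ = ∂B₂/∂x − ∂B₁/∂y = -2*y*z^2 + 5*y
∇×B = (4*x*y*z + 5*y - 2*z^2, -x^3 + 6*z^2 + 6, -2*y*z^2 + 5*y)
At (-2, 2, 3): (-56, 68, -26).

(-56, 68, -26)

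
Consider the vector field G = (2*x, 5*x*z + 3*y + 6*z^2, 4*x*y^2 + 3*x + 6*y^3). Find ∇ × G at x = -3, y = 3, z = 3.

(∇×G)₁ = ∂G₃/∂y − ∂G₂/∂z = 8*x*y - 5*x + 18*y^2 - 12*z
(∇×G)₂ = ∂G₁/∂z − ∂G₃/∂x = -4*y^2 - 3
(∇×G)₃ = ∂G₂/∂x − ∂G₁/∂y = 5*z
∇×G = (8*x*y - 5*x + 18*y^2 - 12*z, -4*y^2 - 3, 5*z)
At (-3, 3, 3): (69, -39, 15).

(69, -39, 15)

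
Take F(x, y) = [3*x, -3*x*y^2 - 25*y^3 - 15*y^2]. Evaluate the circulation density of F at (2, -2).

-12

∂F₂/∂x = -3*y^2
∂F₁/∂y = 0
Scalar curl = -3*y^2
At (2, -2): -12.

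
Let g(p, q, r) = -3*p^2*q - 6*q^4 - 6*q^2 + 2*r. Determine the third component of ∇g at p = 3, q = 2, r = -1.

2

(∇g)_3 = ∂g/∂r = 2
At (3, 2, -1): 2.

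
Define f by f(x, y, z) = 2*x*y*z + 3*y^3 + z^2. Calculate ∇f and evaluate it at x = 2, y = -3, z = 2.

∂f/∂x = 2*y*z
∂f/∂y = 2*x*z + 9*y^2
∂f/∂z = 2*x*y + 2*z
∇f = (2*y*z, 2*x*z + 9*y^2, 2*x*y + 2*z)
At (2, -3, 2): (-12, 89, -8).

(-12, 89, -8)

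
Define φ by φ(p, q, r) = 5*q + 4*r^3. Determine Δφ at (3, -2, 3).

72

∂²φ/∂p² = 0
∂²φ/∂q² = 0
∂²φ/∂r² = 24*r
∇²φ = 24*r
At (3, -2, 3): 72.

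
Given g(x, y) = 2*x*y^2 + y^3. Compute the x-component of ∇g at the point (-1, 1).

(∇g)_1 = ∂g/∂x = 2*y^2
At (-1, 1): 2.

2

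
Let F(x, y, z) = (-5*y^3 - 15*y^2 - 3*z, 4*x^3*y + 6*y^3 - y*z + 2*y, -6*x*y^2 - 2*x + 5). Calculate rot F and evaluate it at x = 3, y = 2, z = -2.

(-70, 23, 336)

(∇×F)₁ = ∂F₃/∂y − ∂F₂/∂z = -12*x*y + y
(∇×F)₂ = ∂F₁/∂z − ∂F₃/∂x = 6*y^2 - 1
(∇×F)₃ = ∂F₂/∂x − ∂F₁/∂y = 12*x^2*y + 15*y^2 + 30*y
∇×F = (-12*x*y + y, 6*y^2 - 1, 12*x^2*y + 15*y^2 + 30*y)
At (3, 2, -2): (-70, 23, 336).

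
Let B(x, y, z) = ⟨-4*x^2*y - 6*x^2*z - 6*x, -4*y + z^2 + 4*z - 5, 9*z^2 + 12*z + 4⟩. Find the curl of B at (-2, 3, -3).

(2, -24, 16)

(∇×B)₁ = ∂B₃/∂y − ∂B₂/∂z = -2*z - 4
(∇×B)₂ = ∂B₁/∂z − ∂B₃/∂x = -6*x^2
(∇×B)₃ = ∂B₂/∂x − ∂B₁/∂y = 4*x^2
∇×B = (-2*z - 4, -6*x^2, 4*x^2)
At (-2, 3, -3): (2, -24, 16).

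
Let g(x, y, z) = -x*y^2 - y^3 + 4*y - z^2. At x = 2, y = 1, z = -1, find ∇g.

(-1, -3, 2)

∂g/∂x = -y^2
∂g/∂y = -2*x*y - 3*y^2 + 4
∂g/∂z = -2*z
∇g = (-y^2, -2*x*y - 3*y^2 + 4, -2*z)
At (2, 1, -1): (-1, -3, 2).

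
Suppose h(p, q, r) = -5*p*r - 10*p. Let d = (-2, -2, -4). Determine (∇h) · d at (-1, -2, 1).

10

∂h/∂p = -5*r - 10
∂h/∂q = 0
∂h/∂r = -5*p
∇h at (-1, -2, 1) = (-15, 0, 5)
∇h · d = (-15)(-2) + (0)(-2) + (5)(-4) = 10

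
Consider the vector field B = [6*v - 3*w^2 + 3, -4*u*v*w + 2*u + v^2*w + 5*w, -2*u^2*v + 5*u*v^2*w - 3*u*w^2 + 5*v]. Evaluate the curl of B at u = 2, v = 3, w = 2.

(127, -66, -28)

(∇×B)₁ = ∂B₃/∂v − ∂B₂/∂w = -2*u^2 + 10*u*v*w + 4*u*v - v^2
(∇×B)₂ = ∂B₁/∂w − ∂B₃/∂u = 4*u*v - 5*v^2*w + 3*w^2 - 6*w
(∇×B)₃ = ∂B₂/∂u − ∂B₁/∂v = -4*v*w - 4
∇×B = (-2*u^2 + 10*u*v*w + 4*u*v - v^2, 4*u*v - 5*v^2*w + 3*w^2 - 6*w, -4*v*w - 4)
At (2, 3, 2): (127, -66, -28).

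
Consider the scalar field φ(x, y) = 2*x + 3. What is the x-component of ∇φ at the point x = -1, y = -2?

2

(∇φ)_1 = ∂φ/∂x = 2
At (-1, -2): 2.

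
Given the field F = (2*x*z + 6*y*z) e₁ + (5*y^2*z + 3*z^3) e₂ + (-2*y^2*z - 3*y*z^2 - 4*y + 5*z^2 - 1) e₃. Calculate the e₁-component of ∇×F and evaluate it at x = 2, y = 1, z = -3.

(∇×F)_1 = ∂F₃/∂y − ∂F₂/∂z
= -4*y*z - 3*z^2 - 4 − (5*y^2 + 9*z^2)
= -5*y^2 - 4*y*z - 12*z^2 - 4
At (2, 1, -3): -105.

-105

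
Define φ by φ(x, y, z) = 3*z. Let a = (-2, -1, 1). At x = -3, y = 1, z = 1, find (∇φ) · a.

∂φ/∂x = 0
∂φ/∂y = 0
∂φ/∂z = 3
∇φ at (-3, 1, 1) = (0, 0, 3)
∇φ · a = (0)(-2) + (0)(-1) + (3)(1) = 3

3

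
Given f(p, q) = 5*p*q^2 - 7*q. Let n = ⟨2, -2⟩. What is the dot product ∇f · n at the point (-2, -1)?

∂f/∂p = 5*q^2
∂f/∂q = 10*p*q - 7
∇f at (-2, -1) = (5, 13)
∇f · n = (5)(2) + (13)(-2) = -16

-16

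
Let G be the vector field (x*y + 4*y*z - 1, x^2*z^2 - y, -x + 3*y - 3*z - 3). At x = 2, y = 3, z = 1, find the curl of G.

(∇×G)₁ = ∂G₃/∂y − ∂G₂/∂z = -2*x^2*z + 3
(∇×G)₂ = ∂G₁/∂z − ∂G₃/∂x = 4*y + 1
(∇×G)₃ = ∂G₂/∂x − ∂G₁/∂y = 2*x*z^2 - x - 4*z
∇×G = (-2*x^2*z + 3, 4*y + 1, 2*x*z^2 - x - 4*z)
At (2, 3, 1): (-5, 13, -2).

(-5, 13, -2)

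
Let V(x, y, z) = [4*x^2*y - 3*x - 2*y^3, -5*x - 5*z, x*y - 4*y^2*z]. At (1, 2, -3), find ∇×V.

(∇×V)₁ = ∂V₃/∂y − ∂V₂/∂z = x - 8*y*z + 5
(∇×V)₂ = ∂V₁/∂z − ∂V₃/∂x = -y
(∇×V)₃ = ∂V₂/∂x − ∂V₁/∂y = -4*x^2 + 6*y^2 - 5
∇×V = (x - 8*y*z + 5, -y, -4*x^2 + 6*y^2 - 5)
At (1, 2, -3): (54, -2, 15).

(54, -2, 15)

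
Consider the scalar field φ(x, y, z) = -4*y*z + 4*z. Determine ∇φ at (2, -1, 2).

(0, -8, 8)

∂φ/∂x = 0
∂φ/∂y = -4*z
∂φ/∂z = -4*y + 4
∇φ = (0, -4*z, -4*y + 4)
At (2, -1, 2): (0, -8, 8).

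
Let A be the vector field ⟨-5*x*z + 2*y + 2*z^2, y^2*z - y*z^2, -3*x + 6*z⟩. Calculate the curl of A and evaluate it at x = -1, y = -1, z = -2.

(∇×A)₁ = ∂A₃/∂y − ∂A₂/∂z = -y^2 + 2*y*z
(∇×A)₂ = ∂A₁/∂z − ∂A₃/∂x = -5*x + 4*z + 3
(∇×A)₃ = ∂A₂/∂x − ∂A₁/∂y = -2
∇×A = (-y^2 + 2*y*z, -5*x + 4*z + 3, -2)
At (-1, -1, -2): (3, 0, -2).

(3, 0, -2)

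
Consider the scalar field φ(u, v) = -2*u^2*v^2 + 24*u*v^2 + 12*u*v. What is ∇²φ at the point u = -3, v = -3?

-216

∂²φ/∂u² = -4*v^2
∂²φ/∂v² = 4*u*(-u + 12)
∇²φ = -4*u^2 + 48*u - 4*v^2
At (-3, -3): -216.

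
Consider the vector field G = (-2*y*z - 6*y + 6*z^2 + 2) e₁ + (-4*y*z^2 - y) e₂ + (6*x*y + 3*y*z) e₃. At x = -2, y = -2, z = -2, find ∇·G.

-23

∂G₁/∂x = 0
∂G₂/∂y = -4*z^2 - 1
∂G₃/∂z = 3*y
∇·G = 3*y - 4*z^2 - 1
At (-2, -2, -2): -23.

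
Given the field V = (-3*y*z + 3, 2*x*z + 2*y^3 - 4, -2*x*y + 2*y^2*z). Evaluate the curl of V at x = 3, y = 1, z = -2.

(-20, -1, -10)

(∇×V)₁ = ∂V₃/∂y − ∂V₂/∂z = -4*x + 4*y*z
(∇×V)₂ = ∂V₁/∂z − ∂V₃/∂x = -y
(∇×V)₃ = ∂V₂/∂x − ∂V₁/∂y = 5*z
∇×V = (-4*x + 4*y*z, -y, 5*z)
At (3, 1, -2): (-20, -1, -10).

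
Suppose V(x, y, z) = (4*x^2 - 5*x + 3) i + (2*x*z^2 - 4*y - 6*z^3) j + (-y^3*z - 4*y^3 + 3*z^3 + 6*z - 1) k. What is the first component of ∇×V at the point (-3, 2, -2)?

(∇×V)_1 = ∂V₃/∂y − ∂V₂/∂z
= -3*y^2*z - 12*y^2 − (4*x*z - 18*z^2)
= -4*x*z - 3*y^2*z - 12*y^2 + 18*z^2
At (-3, 2, -2): 24.

24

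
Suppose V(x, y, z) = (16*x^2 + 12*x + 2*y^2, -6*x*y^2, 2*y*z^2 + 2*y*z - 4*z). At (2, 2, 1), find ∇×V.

(4, 0, -32)

(∇×V)₁ = ∂V₃/∂y − ∂V₂/∂z = 2*z^2 + 2*z
(∇×V)₂ = ∂V₁/∂z − ∂V₃/∂x = 0
(∇×V)₃ = ∂V₂/∂x − ∂V₁/∂y = -6*y^2 - 4*y
∇×V = (2*z^2 + 2*z, 0, -6*y^2 - 4*y)
At (2, 2, 1): (4, 0, -32).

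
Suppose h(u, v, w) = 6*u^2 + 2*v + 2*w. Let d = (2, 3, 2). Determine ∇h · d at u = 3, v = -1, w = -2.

∂h/∂u = 12*u
∂h/∂v = 2
∂h/∂w = 2
∇h at (3, -1, -2) = (36, 2, 2)
∇h · d = (36)(2) + (2)(3) + (2)(2) = 82

82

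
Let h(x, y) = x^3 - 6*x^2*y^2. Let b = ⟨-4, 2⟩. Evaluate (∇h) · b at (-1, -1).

∂h/∂x = 3*x^2 - 12*x*y^2
∂h/∂y = -12*x^2*y
∇h at (-1, -1) = (15, 12)
∇h · b = (15)(-4) + (12)(2) = -36

-36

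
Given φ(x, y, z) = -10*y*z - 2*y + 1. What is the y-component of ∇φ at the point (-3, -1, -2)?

18

(∇φ)_2 = ∂φ/∂y = -10*z - 2
At (-3, -1, -2): 18.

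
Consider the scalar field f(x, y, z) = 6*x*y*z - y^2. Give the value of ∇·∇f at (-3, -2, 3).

∂²f/∂x² = 0
∂²f/∂y² = -2
∂²f/∂z² = 0
∇²f = -2
At (-3, -2, 3): -2.

-2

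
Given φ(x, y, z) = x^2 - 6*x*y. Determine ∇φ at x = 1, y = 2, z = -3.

(-10, -6, 0)

∂φ/∂x = 2*x - 6*y
∂φ/∂y = -6*x
∂φ/∂z = 0
∇φ = (2*x - 6*y, -6*x, 0)
At (1, 2, -3): (-10, -6, 0).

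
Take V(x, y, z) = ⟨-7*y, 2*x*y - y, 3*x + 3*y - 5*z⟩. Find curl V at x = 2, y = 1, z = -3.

(∇×V)₁ = ∂V₃/∂y − ∂V₂/∂z = 3
(∇×V)₂ = ∂V₁/∂z − ∂V₃/∂x = -3
(∇×V)₃ = ∂V₂/∂x − ∂V₁/∂y = 2*y + 7
∇×V = (3, -3, 2*y + 7)
At (2, 1, -3): (3, -3, 9).

(3, -3, 9)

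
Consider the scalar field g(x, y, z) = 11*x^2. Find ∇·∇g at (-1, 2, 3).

22

∂²g/∂x² = 22
∂²g/∂y² = 0
∂²g/∂z² = 0
∇²g = 22
At (-1, 2, 3): 22.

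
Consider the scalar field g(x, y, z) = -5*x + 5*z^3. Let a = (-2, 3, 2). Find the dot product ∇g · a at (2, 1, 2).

∂g/∂x = -5
∂g/∂y = 0
∂g/∂z = 15*z^2
∇g at (2, 1, 2) = (-5, 0, 60)
∇g · a = (-5)(-2) + (0)(3) + (60)(2) = 130

130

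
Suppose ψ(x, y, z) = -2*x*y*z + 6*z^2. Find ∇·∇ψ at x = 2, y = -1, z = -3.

∂²ψ/∂x² = 0
∂²ψ/∂y² = 0
∂²ψ/∂z² = 12
∇²ψ = 12
At (2, -1, -3): 12.

12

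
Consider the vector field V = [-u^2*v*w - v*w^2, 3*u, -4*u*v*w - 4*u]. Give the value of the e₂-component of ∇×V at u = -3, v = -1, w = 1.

(∇×V)_2 = ∂V₁/∂w − ∂V₃/∂u
= -u^2*v - 2*v*w − (-4*v*w - 4)
= -u^2*v + 2*v*w + 4
At (-3, -1, 1): 11.

11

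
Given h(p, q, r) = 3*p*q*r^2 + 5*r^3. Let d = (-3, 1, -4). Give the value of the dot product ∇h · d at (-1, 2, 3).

∂h/∂p = 3*q*r^2
∂h/∂q = 3*p*r^2
∂h/∂r = 6*p*q*r + 15*r^2
∇h at (-1, 2, 3) = (54, -27, 99)
∇h · d = (54)(-3) + (-27)(1) + (99)(-4) = -585

-585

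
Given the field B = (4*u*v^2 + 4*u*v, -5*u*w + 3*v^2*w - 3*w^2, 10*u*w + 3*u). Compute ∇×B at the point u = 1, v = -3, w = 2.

(∇×B)₁ = ∂B₃/∂v − ∂B₂/∂w = 5*u - 3*v^2 + 6*w
(∇×B)₂ = ∂B₁/∂w − ∂B₃/∂u = -10*w - 3
(∇×B)₃ = ∂B₂/∂u − ∂B₁/∂v = -8*u*v - 4*u - 5*w
∇×B = (5*u - 3*v^2 + 6*w, -10*w - 3, -8*u*v - 4*u - 5*w)
At (1, -3, 2): (-10, -23, 10).

(-10, -23, 10)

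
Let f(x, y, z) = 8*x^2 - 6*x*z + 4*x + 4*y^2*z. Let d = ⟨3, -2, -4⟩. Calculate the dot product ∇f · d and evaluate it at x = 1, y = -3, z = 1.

-30

∂f/∂x = 16*x - 6*z + 4
∂f/∂y = 8*y*z
∂f/∂z = -6*x + 4*y^2
∇f at (1, -3, 1) = (14, -24, 30)
∇f · d = (14)(3) + (-24)(-2) + (30)(-4) = -30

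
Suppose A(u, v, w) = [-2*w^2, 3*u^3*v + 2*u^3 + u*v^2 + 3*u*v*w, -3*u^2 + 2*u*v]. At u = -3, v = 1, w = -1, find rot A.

(∇×A)₁ = ∂A₃/∂v − ∂A₂/∂w = -3*u*v + 2*u
(∇×A)₂ = ∂A₁/∂w − ∂A₃/∂u = 6*u - 2*v - 4*w
(∇×A)₃ = ∂A₂/∂u − ∂A₁/∂v = 9*u^2*v + 6*u^2 + v^2 + 3*v*w
∇×A = (-3*u*v + 2*u, 6*u - 2*v - 4*w, 9*u^2*v + 6*u^2 + v^2 + 3*v*w)
At (-3, 1, -1): (3, -16, 133).

(3, -16, 133)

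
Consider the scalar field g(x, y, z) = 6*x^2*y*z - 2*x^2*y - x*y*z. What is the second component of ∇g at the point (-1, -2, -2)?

-16

(∇g)_2 = ∂g/∂y = 6*x^2*z - 2*x^2 - x*z
At (-1, -2, -2): -16.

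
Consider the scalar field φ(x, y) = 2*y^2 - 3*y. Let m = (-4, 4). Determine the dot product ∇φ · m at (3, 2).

20

∂φ/∂x = 0
∂φ/∂y = 4*y - 3
∇φ at (3, 2) = (0, 5)
∇φ · m = (0)(-4) + (5)(4) = 20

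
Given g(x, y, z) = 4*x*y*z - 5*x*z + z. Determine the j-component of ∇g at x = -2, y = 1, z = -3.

24

(∇g)_2 = ∂g/∂y = 4*x*z
At (-2, 1, -3): 24.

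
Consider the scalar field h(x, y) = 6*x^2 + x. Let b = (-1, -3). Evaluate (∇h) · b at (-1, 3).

11

∂h/∂x = 12*x + 1
∂h/∂y = 0
∇h at (-1, 3) = (-11, 0)
∇h · b = (-11)(-1) + (0)(-3) = 11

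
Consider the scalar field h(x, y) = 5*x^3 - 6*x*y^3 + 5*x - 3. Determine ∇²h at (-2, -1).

∂²h/∂x² = 30*x
∂²h/∂y² = -36*x*y
∇²h = -36*x*y + 30*x
At (-2, -1): -132.

-132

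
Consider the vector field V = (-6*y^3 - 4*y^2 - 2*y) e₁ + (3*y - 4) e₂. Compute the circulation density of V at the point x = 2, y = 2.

∂V₂/∂x = 0
∂V₁/∂y = -18*y^2 - 8*y - 2
Scalar curl = 18*y^2 + 8*y + 2
At (2, 2): 90.

90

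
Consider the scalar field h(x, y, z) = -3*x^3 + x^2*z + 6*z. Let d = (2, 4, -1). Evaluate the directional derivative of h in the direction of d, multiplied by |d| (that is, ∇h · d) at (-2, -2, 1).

∂h/∂x = -9*x^2 + 2*x*z
∂h/∂y = 0
∂h/∂z = x^2 + 6
∇h at (-2, -2, 1) = (-40, 0, 10)
∇h · d = (-40)(2) + (0)(4) + (10)(-1) = -90

-90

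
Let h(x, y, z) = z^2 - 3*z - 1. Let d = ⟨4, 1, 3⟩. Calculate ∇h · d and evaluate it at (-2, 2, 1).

-3

∂h/∂x = 0
∂h/∂y = 0
∂h/∂z = 2*z - 3
∇h at (-2, 2, 1) = (0, 0, -1)
∇h · d = (0)(4) + (0)(1) + (-1)(3) = -3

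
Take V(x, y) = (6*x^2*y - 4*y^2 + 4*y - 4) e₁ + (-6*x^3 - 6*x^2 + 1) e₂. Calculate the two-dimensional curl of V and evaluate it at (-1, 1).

∂V₂/∂x = -18*x^2 - 12*x
∂V₁/∂y = 6*x^2 - 8*y + 4
Scalar curl = -24*x^2 - 12*x + 8*y - 4
At (-1, 1): -8.

-8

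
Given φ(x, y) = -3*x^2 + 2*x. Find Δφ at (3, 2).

∂²φ/∂x² = -6
∂²φ/∂y² = 0
∇²φ = -6
At (3, 2): -6.

-6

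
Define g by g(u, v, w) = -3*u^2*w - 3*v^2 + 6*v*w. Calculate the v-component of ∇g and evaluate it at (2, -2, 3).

30

(∇g)_2 = ∂g/∂v = -6*v + 6*w
At (2, -2, 3): 30.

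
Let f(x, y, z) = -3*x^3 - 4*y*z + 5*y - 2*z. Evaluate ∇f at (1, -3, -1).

∂f/∂x = -9*x^2
∂f/∂y = -4*z + 5
∂f/∂z = -4*y - 2
∇f = (-9*x^2, -4*z + 5, -4*y - 2)
At (1, -3, -1): (-9, 9, 10).

(-9, 9, 10)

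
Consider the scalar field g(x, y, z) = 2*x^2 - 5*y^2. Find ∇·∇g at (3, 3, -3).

-6

∂²g/∂x² = 4
∂²g/∂y² = -10
∂²g/∂z² = 0
∇²g = -6
At (3, 3, -3): -6.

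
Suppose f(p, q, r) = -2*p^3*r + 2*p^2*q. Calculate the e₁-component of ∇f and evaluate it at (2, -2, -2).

32

(∇f)_1 = ∂f/∂p = -6*p^2*r + 4*p*q
At (2, -2, -2): 32.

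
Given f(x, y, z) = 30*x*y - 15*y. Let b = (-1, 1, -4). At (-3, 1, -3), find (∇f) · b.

-135

∂f/∂x = 30*y
∂f/∂y = 30*x - 15
∂f/∂z = 0
∇f at (-3, 1, -3) = (30, -105, 0)
∇f · b = (30)(-1) + (-105)(1) + (0)(-4) = -135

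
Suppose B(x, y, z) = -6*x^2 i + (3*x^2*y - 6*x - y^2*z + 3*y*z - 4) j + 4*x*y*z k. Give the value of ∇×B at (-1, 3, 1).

(-4, -12, -24)

(∇×B)₁ = ∂B₃/∂y − ∂B₂/∂z = 4*x*z + y^2 - 3*y
(∇×B)₂ = ∂B₁/∂z − ∂B₃/∂x = -4*y*z
(∇×B)₃ = ∂B₂/∂x − ∂B₁/∂y = 6*x*y - 6
∇×B = (4*x*z + y^2 - 3*y, -4*y*z, 6*x*y - 6)
At (-1, 3, 1): (-4, -12, -24).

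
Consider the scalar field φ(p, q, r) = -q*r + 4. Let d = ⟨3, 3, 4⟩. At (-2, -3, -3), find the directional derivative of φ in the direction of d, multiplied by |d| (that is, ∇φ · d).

∂φ/∂p = 0
∂φ/∂q = -r
∂φ/∂r = -q
∇φ at (-2, -3, -3) = (0, 3, 3)
∇φ · d = (0)(3) + (3)(3) + (3)(4) = 21

21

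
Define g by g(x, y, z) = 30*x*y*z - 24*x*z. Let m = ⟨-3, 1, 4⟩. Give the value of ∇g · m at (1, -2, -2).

-900

∂g/∂x = 30*y*z - 24*z
∂g/∂y = 30*x*z
∂g/∂z = 30*x*y - 24*x
∇g at (1, -2, -2) = (168, -60, -84)
∇g · m = (168)(-3) + (-60)(1) + (-84)(4) = -900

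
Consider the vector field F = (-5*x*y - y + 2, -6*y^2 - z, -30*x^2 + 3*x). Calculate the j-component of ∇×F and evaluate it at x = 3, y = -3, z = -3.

177

(∇×F)_2 = ∂F₁/∂z − ∂F₃/∂x
= 0 − (-60*x + 3)
= 60*x - 3
At (3, -3, -3): 177.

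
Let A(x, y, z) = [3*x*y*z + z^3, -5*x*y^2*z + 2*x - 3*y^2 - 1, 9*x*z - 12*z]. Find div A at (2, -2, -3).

-84

∂A₁/∂x = 3*y*z
∂A₂/∂y = -10*x*y*z - 6*y
∂A₃/∂z = 9*x - 12
∇·A = -10*x*y*z + 9*x + 3*y*z - 6*y - 12
At (2, -2, -3): -84.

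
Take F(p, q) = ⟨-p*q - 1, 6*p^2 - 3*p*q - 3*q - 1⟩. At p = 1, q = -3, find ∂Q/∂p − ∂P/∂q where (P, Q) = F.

∂F₂/∂p = 12*p - 3*q
∂F₁/∂q = -p
Scalar curl = 13*p - 3*q
At (1, -3): 22.

22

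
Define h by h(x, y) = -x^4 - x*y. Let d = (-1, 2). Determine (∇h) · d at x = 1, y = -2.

∂h/∂x = -4*x^3 - y
∂h/∂y = -x
∇h at (1, -2) = (-2, -1)
∇h · d = (-2)(-1) + (-1)(2) = 0

0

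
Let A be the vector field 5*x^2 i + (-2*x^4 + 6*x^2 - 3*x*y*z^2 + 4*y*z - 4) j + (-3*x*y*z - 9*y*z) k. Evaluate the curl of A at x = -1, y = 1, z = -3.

(32, -9, -31)

(∇×A)₁ = ∂A₃/∂y − ∂A₂/∂z = 6*x*y*z - 3*x*z - 4*y - 9*z
(∇×A)₂ = ∂A₁/∂z − ∂A₃/∂x = 3*y*z
(∇×A)₃ = ∂A₂/∂x − ∂A₁/∂y = -8*x^3 + 12*x - 3*y*z^2
∇×A = (6*x*y*z - 3*x*z - 4*y - 9*z, 3*y*z, -8*x^3 + 12*x - 3*y*z^2)
At (-1, 1, -3): (32, -9, -31).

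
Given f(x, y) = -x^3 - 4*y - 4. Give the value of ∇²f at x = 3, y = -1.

∂²f/∂x² = -6*x
∂²f/∂y² = 0
∇²f = -6*x
At (3, -1): -18.

-18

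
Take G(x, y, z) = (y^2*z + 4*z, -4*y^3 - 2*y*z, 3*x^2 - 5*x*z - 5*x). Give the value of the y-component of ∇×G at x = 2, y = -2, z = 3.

(∇×G)_2 = ∂G₁/∂z − ∂G₃/∂x
= y^2 + 4 − (6*x - 5*z - 5)
= -6*x + y^2 + 5*z + 9
At (2, -2, 3): 16.

16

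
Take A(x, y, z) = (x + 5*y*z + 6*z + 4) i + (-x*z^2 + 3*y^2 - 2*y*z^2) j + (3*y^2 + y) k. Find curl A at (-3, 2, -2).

(9, 16, 6)

(∇×A)₁ = ∂A₃/∂y − ∂A₂/∂z = 2*x*z + 4*y*z + 6*y + 1
(∇×A)₂ = ∂A₁/∂z − ∂A₃/∂x = 5*y + 6
(∇×A)₃ = ∂A₂/∂x − ∂A₁/∂y = -z^2 - 5*z
∇×A = (2*x*z + 4*y*z + 6*y + 1, 5*y + 6, -z^2 - 5*z)
At (-3, 2, -2): (9, 16, 6).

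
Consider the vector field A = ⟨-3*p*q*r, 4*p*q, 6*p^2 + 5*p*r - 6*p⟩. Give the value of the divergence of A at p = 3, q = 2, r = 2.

∂A₁/∂p = -3*q*r
∂A₂/∂q = 4*p
∂A₃/∂r = 5*p
∇·A = 9*p - 3*q*r
At (3, 2, 2): 15.

15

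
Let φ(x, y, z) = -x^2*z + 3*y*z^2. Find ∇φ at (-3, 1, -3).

∂φ/∂x = -2*x*z
∂φ/∂y = 3*z^2
∂φ/∂z = -x^2 + 6*y*z
∇φ = (-2*x*z, 3*z^2, -x^2 + 6*y*z)
At (-3, 1, -3): (-18, 27, -27).

(-18, 27, -27)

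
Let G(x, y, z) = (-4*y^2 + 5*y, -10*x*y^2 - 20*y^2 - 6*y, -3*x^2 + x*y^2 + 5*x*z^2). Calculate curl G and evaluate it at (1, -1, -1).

(∇×G)₁ = ∂G₃/∂y − ∂G₂/∂z = 2*x*y
(∇×G)₂ = ∂G₁/∂z − ∂G₃/∂x = 6*x - y^2 - 5*z^2
(∇×G)₃ = ∂G₂/∂x − ∂G₁/∂y = -10*y^2 + 8*y - 5
∇×G = (2*x*y, 6*x - y^2 - 5*z^2, -10*y^2 + 8*y - 5)
At (1, -1, -1): (-2, 0, -23).

(-2, 0, -23)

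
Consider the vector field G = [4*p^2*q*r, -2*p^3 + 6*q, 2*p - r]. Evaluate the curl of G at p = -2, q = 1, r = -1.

(∇×G)₁ = ∂G₃/∂q − ∂G₂/∂r = 0
(∇×G)₂ = ∂G₁/∂r − ∂G₃/∂p = 4*p^2*q - 2
(∇×G)₃ = ∂G₂/∂p − ∂G₁/∂q = -4*p^2*r - 6*p^2
∇×G = (0, 4*p^2*q - 2, -4*p^2*r - 6*p^2)
At (-2, 1, -1): (0, 14, -8).

(0, 14, -8)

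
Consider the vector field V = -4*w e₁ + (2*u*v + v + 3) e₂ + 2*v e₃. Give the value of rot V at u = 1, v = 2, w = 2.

(∇×V)₁ = ∂V₃/∂v − ∂V₂/∂w = 2
(∇×V)₂ = ∂V₁/∂w − ∂V₃/∂u = -4
(∇×V)₃ = ∂V₂/∂u − ∂V₁/∂v = 2*v
∇×V = (2, -4, 2*v)
At (1, 2, 2): (2, -4, 4).

(2, -4, 4)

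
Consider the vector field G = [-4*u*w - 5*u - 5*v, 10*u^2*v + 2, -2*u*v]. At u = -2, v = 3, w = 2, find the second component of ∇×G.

14

(∇×G)_2 = ∂G₁/∂w − ∂G₃/∂u
= -4*u − (-2*v)
= -4*u + 2*v
At (-2, 3, 2): 14.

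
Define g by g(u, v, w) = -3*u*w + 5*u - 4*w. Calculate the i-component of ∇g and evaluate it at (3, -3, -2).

11

(∇g)_1 = ∂g/∂u = -3*w + 5
At (3, -3, -2): 11.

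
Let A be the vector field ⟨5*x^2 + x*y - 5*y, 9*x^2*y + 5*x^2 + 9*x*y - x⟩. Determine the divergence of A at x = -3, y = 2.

∂A₁/∂x = 10*x + y
∂A₂/∂y = 9*x^2 + 9*x
∇·A = 9*x^2 + 19*x + y
At (-3, 2): 26.

26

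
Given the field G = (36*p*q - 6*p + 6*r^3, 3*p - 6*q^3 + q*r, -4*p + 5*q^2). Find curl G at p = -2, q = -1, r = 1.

(∇×G)₁ = ∂G₃/∂q − ∂G₂/∂r = 9*q
(∇×G)₂ = ∂G₁/∂r − ∂G₃/∂p = 18*r^2 + 4
(∇×G)₃ = ∂G₂/∂p − ∂G₁/∂q = -36*p + 3
∇×G = (9*q, 18*r^2 + 4, -36*p + 3)
At (-2, -1, 1): (-9, 22, 75).

(-9, 22, 75)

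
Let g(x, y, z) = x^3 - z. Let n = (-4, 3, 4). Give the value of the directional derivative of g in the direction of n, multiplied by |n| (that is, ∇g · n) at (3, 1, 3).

∂g/∂x = 3*x^2
∂g/∂y = 0
∂g/∂z = -1
∇g at (3, 1, 3) = (27, 0, -1)
∇g · n = (27)(-4) + (0)(3) + (-1)(4) = -112

-112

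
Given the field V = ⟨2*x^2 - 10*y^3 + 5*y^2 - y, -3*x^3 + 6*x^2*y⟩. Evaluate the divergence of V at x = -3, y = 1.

42

∂V₁/∂x = 4*x
∂V₂/∂y = 6*x^2
∇·V = 6*x^2 + 4*x
At (-3, 1): 42.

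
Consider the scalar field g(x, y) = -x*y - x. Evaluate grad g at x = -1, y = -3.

(2, 1)

∂g/∂x = -y - 1
∂g/∂y = -x
∇g = (-y - 1, -x)
At (-1, -3): (2, 1).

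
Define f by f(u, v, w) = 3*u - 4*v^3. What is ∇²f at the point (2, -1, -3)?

∂²f/∂u² = 0
∂²f/∂v² = -24*v
∂²f/∂w² = 0
∇²f = -24*v
At (2, -1, -3): 24.

24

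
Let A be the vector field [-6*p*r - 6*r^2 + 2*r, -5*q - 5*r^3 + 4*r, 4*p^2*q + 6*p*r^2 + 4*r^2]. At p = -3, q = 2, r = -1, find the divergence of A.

∂A₁/∂p = -6*r
∂A₂/∂q = -5
∂A₃/∂r = 12*p*r + 8*r
∇·A = 12*p*r + 2*r - 5
At (-3, 2, -1): 29.

29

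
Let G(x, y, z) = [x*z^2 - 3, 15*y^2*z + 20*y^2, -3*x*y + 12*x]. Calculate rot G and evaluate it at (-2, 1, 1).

(-9, -13, 0)

(∇×G)₁ = ∂G₃/∂y − ∂G₂/∂z = -3*x - 15*y^2
(∇×G)₂ = ∂G₁/∂z − ∂G₃/∂x = 2*x*z + 3*y - 12
(∇×G)₃ = ∂G₂/∂x − ∂G₁/∂y = 0
∇×G = (-3*x - 15*y^2, 2*x*z + 3*y - 12, 0)
At (-2, 1, 1): (-9, -13, 0).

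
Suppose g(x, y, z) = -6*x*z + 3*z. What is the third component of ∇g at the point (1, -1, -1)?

(∇g)_3 = ∂g/∂z = -6*x + 3
At (1, -1, -1): -3.

-3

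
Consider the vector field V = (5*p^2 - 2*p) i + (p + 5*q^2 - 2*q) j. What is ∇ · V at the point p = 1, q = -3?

∂V₁/∂p = 10*p - 2
∂V₂/∂q = 10*q - 2
∇·V = 10*p + 10*q - 4
At (1, -3): -24.

-24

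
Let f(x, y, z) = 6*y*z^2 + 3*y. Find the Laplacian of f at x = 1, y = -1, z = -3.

∂²f/∂x² = 0
∂²f/∂y² = 0
∂²f/∂z² = 12*y
∇²f = 12*y
At (1, -1, -3): -12.

-12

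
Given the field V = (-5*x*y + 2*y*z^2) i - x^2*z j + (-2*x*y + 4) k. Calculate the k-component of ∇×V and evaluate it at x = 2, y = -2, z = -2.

10

(∇×V)_3 = ∂V₂/∂x − ∂V₁/∂y
= -2*x*z − (-5*x + 2*z^2)
= -2*x*z + 5*x - 2*z^2
At (2, -2, -2): 10.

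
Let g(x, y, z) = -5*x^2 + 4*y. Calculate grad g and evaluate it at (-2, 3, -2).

(20, 4, 0)

∂g/∂x = -10*x
∂g/∂y = 4
∂g/∂z = 0
∇g = (-10*x, 4, 0)
At (-2, 3, -2): (20, 4, 0).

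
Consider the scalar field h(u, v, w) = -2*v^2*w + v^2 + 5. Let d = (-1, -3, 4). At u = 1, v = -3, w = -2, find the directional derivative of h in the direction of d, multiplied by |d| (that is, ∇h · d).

18

∂h/∂u = 0
∂h/∂v = -4*v*w + 2*v
∂h/∂w = -2*v^2
∇h at (1, -3, -2) = (0, -30, -18)
∇h · d = (0)(-1) + (-30)(-3) + (-18)(4) = 18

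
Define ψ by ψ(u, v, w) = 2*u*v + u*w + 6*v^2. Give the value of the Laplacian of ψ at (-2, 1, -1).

∂²ψ/∂u² = 0
∂²ψ/∂v² = 12
∂²ψ/∂w² = 0
∇²ψ = 12
At (-2, 1, -1): 12.

12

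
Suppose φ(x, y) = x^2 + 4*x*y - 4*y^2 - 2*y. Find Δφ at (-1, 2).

∂²φ/∂x² = 2
∂²φ/∂y² = -8
∇²φ = -6
At (-1, 2): -6.

-6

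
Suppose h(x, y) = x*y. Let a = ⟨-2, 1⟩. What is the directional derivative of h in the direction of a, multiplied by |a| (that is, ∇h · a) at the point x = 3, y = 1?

1

∂h/∂x = y
∂h/∂y = x
∇h at (3, 1) = (1, 3)
∇h · a = (1)(-2) + (3)(1) = 1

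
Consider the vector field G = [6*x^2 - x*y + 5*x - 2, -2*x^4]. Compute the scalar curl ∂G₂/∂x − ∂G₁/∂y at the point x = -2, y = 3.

62

∂G₂/∂x = -8*x^3
∂G₁/∂y = -x
Scalar curl = -8*x^3 + x
At (-2, 3): 62.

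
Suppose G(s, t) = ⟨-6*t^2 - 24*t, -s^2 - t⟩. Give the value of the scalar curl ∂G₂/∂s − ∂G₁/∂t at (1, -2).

∂G₂/∂s = -2*s
∂G₁/∂t = -12*t - 24
Scalar curl = -2*s + 12*t + 24
At (1, -2): -2.

-2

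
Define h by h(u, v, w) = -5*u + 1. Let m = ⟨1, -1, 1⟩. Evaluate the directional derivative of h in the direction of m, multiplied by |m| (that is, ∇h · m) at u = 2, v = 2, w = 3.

-5

∂h/∂u = -5
∂h/∂v = 0
∂h/∂w = 0
∇h at (2, 2, 3) = (-5, 0, 0)
∇h · m = (-5)(1) + (0)(-1) + (0)(1) = -5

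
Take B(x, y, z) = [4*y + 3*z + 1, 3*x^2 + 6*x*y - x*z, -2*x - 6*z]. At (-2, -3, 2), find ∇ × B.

(-2, 5, -36)

(∇×B)₁ = ∂B₃/∂y − ∂B₂/∂z = x
(∇×B)₂ = ∂B₁/∂z − ∂B₃/∂x = 5
(∇×B)₃ = ∂B₂/∂x − ∂B₁/∂y = 6*x + 6*y - z - 4
∇×B = (x, 5, 6*x + 6*y - z - 4)
At (-2, -3, 2): (-2, 5, -36).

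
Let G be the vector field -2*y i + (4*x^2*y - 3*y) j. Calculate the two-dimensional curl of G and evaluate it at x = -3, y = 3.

-70

∂G₂/∂x = 8*x*y
∂G₁/∂y = -2
Scalar curl = 8*x*y + 2
At (-3, 3): -70.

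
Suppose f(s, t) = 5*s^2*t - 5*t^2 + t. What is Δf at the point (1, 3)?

∂²f/∂s² = 10*t
∂²f/∂t² = -10
∇²f = 10*t - 10
At (1, 3): 20.

20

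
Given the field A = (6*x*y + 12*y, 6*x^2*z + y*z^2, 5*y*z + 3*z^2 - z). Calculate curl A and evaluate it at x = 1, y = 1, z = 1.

(-3, 0, -6)

(∇×A)₁ = ∂A₃/∂y − ∂A₂/∂z = -6*x^2 - 2*y*z + 5*z
(∇×A)₂ = ∂A₁/∂z − ∂A₃/∂x = 0
(∇×A)₃ = ∂A₂/∂x − ∂A₁/∂y = 12*x*z - 6*x - 12
∇×A = (-6*x^2 - 2*y*z + 5*z, 0, 12*x*z - 6*x - 12)
At (1, 1, 1): (-3, 0, -6).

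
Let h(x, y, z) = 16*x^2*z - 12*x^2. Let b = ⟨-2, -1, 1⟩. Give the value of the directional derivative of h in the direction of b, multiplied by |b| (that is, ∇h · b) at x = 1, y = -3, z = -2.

∂h/∂x = 32*x*z - 24*x
∂h/∂y = 0
∂h/∂z = 16*x^2
∇h at (1, -3, -2) = (-88, 0, 16)
∇h · b = (-88)(-2) + (0)(-1) + (16)(1) = 192

192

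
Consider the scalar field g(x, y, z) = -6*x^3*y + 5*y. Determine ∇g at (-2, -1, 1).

∂g/∂x = -18*x^2*y
∂g/∂y = -6*x^3 + 5
∂g/∂z = 0
∇g = (-18*x^2*y, -6*x^3 + 5, 0)
At (-2, -1, 1): (72, 53, 0).

(72, 53, 0)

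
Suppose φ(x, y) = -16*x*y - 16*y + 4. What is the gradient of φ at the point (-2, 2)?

(-32, 16)

∂φ/∂x = -16*y
∂φ/∂y = -16*x - 16
∇φ = (-16*y, -16*x - 16)
At (-2, 2): (-32, 16).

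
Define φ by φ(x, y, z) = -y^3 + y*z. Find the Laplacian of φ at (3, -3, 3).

∂²φ/∂x² = 0
∂²φ/∂y² = -6*y
∂²φ/∂z² = 0
∇²φ = -6*y
At (3, -3, 3): 18.

18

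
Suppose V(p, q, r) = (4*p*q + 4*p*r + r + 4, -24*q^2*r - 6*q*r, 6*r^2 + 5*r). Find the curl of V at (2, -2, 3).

(84, 9, -8)

(∇×V)₁ = ∂V₃/∂q − ∂V₂/∂r = 24*q^2 + 6*q
(∇×V)₂ = ∂V₁/∂r − ∂V₃/∂p = 4*p + 1
(∇×V)₃ = ∂V₂/∂p − ∂V₁/∂q = -4*p
∇×V = (24*q^2 + 6*q, 4*p + 1, -4*p)
At (2, -2, 3): (84, 9, -8).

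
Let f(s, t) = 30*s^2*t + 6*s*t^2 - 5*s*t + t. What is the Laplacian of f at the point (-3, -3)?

∂²f/∂s² = 60*t
∂²f/∂t² = 12*s
∇²f = 12*s + 60*t
At (-3, -3): -216.

-216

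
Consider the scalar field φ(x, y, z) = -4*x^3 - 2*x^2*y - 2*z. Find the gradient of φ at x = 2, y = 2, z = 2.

(-64, -8, -2)

∂φ/∂x = -12*x^2 - 4*x*y
∂φ/∂y = -2*x^2
∂φ/∂z = -2
∇φ = (-12*x^2 - 4*x*y, -2*x^2, -2)
At (2, 2, 2): (-64, -8, -2).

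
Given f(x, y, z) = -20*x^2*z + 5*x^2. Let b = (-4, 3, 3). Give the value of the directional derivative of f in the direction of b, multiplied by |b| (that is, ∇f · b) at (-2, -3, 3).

∂f/∂x = -40*x*z + 10*x
∂f/∂y = 0
∂f/∂z = -20*x^2
∇f at (-2, -3, 3) = (220, 0, -80)
∇f · b = (220)(-4) + (0)(3) + (-80)(3) = -1120

-1120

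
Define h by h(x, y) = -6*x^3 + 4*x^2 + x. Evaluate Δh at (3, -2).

-100

∂²h/∂x² = 4*(-9*x + 2)
∂²h/∂y² = 0
∇²h = -36*x + 8
At (3, -2): -100.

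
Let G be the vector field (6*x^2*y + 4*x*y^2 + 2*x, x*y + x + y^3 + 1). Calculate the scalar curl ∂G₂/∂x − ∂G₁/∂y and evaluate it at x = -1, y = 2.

13

∂G₂/∂x = y + 1
∂G₁/∂y = 6*x^2 + 8*x*y
Scalar curl = -6*x^2 - 8*x*y + y + 1
At (-1, 2): 13.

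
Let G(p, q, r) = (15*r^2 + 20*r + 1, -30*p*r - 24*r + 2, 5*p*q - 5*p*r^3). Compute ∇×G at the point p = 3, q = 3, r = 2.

(129, 105, -60)

(∇×G)₁ = ∂G₃/∂q − ∂G₂/∂r = 35*p + 24
(∇×G)₂ = ∂G₁/∂r − ∂G₃/∂p = -5*q + 5*r^3 + 30*r + 20
(∇×G)₃ = ∂G₂/∂p − ∂G₁/∂q = -30*r
∇×G = (35*p + 24, -5*q + 5*r^3 + 30*r + 20, -30*r)
At (3, 3, 2): (129, 105, -60).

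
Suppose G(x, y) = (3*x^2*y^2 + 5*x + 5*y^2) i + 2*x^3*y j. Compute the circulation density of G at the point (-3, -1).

∂G₂/∂x = 6*x^2*y
∂G₁/∂y = 6*x^2*y + 10*y
Scalar curl = -10*y
At (-3, -1): 10.

10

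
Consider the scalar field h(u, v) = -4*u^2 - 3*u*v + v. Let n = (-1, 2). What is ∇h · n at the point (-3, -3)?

∂h/∂u = -8*u - 3*v
∂h/∂v = -3*u + 1
∇h at (-3, -3) = (33, 10)
∇h · n = (33)(-1) + (10)(2) = -13

-13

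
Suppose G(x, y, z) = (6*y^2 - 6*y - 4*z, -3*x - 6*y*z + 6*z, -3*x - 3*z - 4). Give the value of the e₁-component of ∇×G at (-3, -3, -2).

-24

(∇×G)_1 = ∂G₃/∂y − ∂G₂/∂z
= 0 − (-6*y + 6)
= 6*y - 6
At (-3, -3, -2): -24.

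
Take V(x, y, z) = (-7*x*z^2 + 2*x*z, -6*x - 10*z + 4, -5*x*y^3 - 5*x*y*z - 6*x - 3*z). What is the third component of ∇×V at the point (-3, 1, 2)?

(∇×V)_3 = ∂V₂/∂x − ∂V₁/∂y
= -6 − (0)
= -6
At (-3, 1, 2): -6.

-6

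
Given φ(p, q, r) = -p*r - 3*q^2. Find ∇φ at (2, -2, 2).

(-2, 12, -2)

∂φ/∂p = -r
∂φ/∂q = -6*q
∂φ/∂r = -p
∇φ = (-r, -6*q, -p)
At (2, -2, 2): (-2, 12, -2).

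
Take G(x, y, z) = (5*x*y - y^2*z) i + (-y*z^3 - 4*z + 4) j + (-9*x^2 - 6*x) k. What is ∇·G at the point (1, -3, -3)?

∂G₁/∂x = 5*y
∂G₂/∂y = -z^3
∂G₃/∂z = 0
∇·G = 5*y - z^3
At (1, -3, -3): 12.

12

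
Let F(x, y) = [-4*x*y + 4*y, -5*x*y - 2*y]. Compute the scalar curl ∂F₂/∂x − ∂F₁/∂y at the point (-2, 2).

-22

∂F₂/∂x = -5*y
∂F₁/∂y = -4*x + 4
Scalar curl = 4*x - 5*y - 4
At (-2, 2): -22.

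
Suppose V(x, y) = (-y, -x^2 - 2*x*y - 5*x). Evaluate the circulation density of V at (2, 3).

∂V₂/∂x = -2*x - 2*y - 5
∂V₁/∂y = -1
Scalar curl = -2*x - 2*y - 4
At (2, 3): -14.

-14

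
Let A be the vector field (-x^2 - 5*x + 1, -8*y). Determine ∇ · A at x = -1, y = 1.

-11

∂A₁/∂x = -2*x - 5
∂A₂/∂y = -8
∇·A = -2*x - 13
At (-1, 1): -11.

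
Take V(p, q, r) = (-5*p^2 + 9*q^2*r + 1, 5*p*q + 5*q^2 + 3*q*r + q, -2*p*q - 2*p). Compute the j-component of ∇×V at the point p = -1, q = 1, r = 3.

(∇×V)_2 = ∂V₁/∂r − ∂V₃/∂p
= 9*q^2 − (-2*q - 2)
= 9*q^2 + 2*q + 2
At (-1, 1, 3): 13.

13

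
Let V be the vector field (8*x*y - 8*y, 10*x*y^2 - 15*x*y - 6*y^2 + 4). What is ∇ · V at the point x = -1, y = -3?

87

∂V₁/∂x = 8*y
∂V₂/∂y = 20*x*y - 15*x - 12*y
∇·V = 20*x*y - 15*x - 4*y
At (-1, -3): 87.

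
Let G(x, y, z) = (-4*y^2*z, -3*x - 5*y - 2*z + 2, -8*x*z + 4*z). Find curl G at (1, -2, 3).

(2, 8, -51)

(∇×G)₁ = ∂G₃/∂y − ∂G₂/∂z = 2
(∇×G)₂ = ∂G₁/∂z − ∂G₃/∂x = -4*y^2 + 8*z
(∇×G)₃ = ∂G₂/∂x − ∂G₁/∂y = 8*y*z - 3
∇×G = (2, -4*y^2 + 8*z, 8*y*z - 3)
At (1, -2, 3): (2, 8, -51).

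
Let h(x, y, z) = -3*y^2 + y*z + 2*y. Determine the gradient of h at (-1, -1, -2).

∂h/∂x = 0
∂h/∂y = -6*y + z + 2
∂h/∂z = y
∇h = (0, -6*y + z + 2, y)
At (-1, -1, -2): (0, 6, -1).

(0, 6, -1)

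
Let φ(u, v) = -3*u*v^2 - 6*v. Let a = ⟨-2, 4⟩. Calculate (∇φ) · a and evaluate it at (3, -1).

∂φ/∂u = -3*v^2
∂φ/∂v = -6*u*v - 6
∇φ at (3, -1) = (-3, 12)
∇φ · a = (-3)(-2) + (12)(4) = 54

54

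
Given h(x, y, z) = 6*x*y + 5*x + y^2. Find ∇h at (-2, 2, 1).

∂h/∂x = 6*y + 5
∂h/∂y = 6*x + 2*y
∂h/∂z = 0
∇h = (6*y + 5, 6*x + 2*y, 0)
At (-2, 2, 1): (17, -8, 0).

(17, -8, 0)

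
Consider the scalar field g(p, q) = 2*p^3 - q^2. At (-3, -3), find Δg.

∂²g/∂p² = 12*p
∂²g/∂q² = -2
∇²g = 12*p - 2
At (-3, -3): -38.

-38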